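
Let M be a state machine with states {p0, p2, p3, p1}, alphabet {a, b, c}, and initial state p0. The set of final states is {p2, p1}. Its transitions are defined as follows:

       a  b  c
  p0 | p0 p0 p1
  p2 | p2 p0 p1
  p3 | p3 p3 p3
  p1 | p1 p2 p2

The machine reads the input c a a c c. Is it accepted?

Yes

p0 → p1 → p1 → p1 → p2 → p1
End state p1 is accepting.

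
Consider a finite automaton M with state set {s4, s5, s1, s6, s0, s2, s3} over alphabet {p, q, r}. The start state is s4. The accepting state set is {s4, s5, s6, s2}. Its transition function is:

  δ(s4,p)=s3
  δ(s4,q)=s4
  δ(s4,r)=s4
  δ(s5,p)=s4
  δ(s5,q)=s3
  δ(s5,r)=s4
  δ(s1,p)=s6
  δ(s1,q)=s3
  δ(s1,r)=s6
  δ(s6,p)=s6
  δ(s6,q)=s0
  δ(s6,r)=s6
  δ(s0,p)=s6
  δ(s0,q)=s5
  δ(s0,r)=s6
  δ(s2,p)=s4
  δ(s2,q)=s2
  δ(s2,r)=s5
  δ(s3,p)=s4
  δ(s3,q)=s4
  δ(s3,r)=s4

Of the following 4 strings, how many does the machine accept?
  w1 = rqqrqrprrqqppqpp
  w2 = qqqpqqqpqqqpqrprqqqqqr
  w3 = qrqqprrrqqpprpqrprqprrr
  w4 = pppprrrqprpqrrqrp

w1: Trace: s4 -r-> s4 -q-> s4 -q-> s4 -r-> s4 -q-> s4 -r-> s4 -p-> s3 -r-> s4 -r-> s4 -q-> s4 -q-> s4 -p-> s3 -p-> s4 -q-> s4 -p-> s3 -p-> s4  → end s4, accepted
w2: Trace: s4 -q-> s4 -q-> s4 -q-> s4 -p-> s3 -q-> s4 -q-> s4 -q-> s4 -p-> s3 -q-> s4 -q-> s4 -q-> s4 -p-> s3 -q-> s4 -r-> s4 -p-> s3 -r-> s4 -q-> s4 -q-> s4 -q-> s4 -q-> s4 -q-> s4 -r-> s4  → end s4, accepted
w3: Trace: s4 -q-> s4 -r-> s4 -q-> s4 -q-> s4 -p-> s3 -r-> s4 -r-> s4 -r-> s4 -q-> s4 -q-> s4 -p-> s3 -p-> s4 -r-> s4 -p-> s3 -q-> s4 -r-> s4 -p-> s3 -r-> s4 -q-> s4 -p-> s3 -r-> s4 -r-> s4 -r-> s4  → end s4, accepted
w4: Trace: s4 -p-> s3 -p-> s4 -p-> s3 -p-> s4 -r-> s4 -r-> s4 -r-> s4 -q-> s4 -p-> s3 -r-> s4 -p-> s3 -q-> s4 -r-> s4 -r-> s4 -q-> s4 -r-> s4 -p-> s3  → end s3, rejected

3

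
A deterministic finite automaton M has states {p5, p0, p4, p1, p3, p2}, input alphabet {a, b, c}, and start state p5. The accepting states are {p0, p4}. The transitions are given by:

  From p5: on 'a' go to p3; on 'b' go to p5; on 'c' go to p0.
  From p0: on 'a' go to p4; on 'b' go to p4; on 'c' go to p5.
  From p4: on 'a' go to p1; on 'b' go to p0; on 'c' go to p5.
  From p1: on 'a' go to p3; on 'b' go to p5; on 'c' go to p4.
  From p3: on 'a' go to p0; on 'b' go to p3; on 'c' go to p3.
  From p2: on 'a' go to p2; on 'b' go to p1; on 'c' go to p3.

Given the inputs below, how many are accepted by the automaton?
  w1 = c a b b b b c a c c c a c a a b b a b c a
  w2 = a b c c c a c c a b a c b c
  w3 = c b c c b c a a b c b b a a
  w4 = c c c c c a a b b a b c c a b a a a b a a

w1: p5 → p0 → p4 → p0 → p4 → p0 → p4 → p5 → p3 → p3 → p3 → p3 → p0 → p5 → p3 → p0 → p4 → p0 → p4 → p0 → p5 → p3  → end p3, rejected
w2: p5 → p3 → p3 → p3 → p3 → p3 → p0 → p5 → p0 → p4 → p0 → p4 → p5 → p5 → p0  → end p0, accepted
w3: p5 → p0 → p4 → p5 → p0 → p4 → p5 → p3 → p0 → p4 → p5 → p5 → p5 → p3 → p0  → end p0, accepted
w4: p5 → p0 → p5 → p0 → p5 → p0 → p4 → p1 → p5 → p5 → p3 → p3 → p3 → p3 → p0 → p4 → p1 → p3 → p0 → p4 → p1 → p3  → end p3, rejected

2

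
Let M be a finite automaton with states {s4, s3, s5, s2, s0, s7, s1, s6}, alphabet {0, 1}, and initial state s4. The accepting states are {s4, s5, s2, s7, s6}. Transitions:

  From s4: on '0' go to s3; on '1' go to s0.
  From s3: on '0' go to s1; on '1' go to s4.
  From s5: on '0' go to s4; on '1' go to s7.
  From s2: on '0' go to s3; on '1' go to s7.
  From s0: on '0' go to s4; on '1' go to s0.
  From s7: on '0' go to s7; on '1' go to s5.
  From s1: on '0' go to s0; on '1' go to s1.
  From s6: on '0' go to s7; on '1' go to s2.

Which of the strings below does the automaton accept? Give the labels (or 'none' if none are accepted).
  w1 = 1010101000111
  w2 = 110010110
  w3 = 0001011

w2

w1:
  start at s4
  read '1': s4 → s0
  read '0': s0 → s4
  read '1': s4 → s0
  read '0': s0 → s4
  read '1': s4 → s0
  read '0': s0 → s4
  read '1': s4 → s0
  read '0': s0 → s4
  read '0': s4 → s3
  read '0': s3 → s1
  read '1': s1 → s1
  read '1': s1 → s1
  read '1': s1 → s1
  end s1, rejected
w2:
  start at s4
  read '1': s4 → s0
  read '1': s0 → s0
  read '0': s0 → s4
  read '0': s4 → s3
  read '1': s3 → s4
  read '0': s4 → s3
  read '1': s3 → s4
  read '1': s4 → s0
  read '0': s0 → s4
  end s4, accepted
w3:
  start at s4
  read '0': s4 → s3
  read '0': s3 → s1
  read '0': s1 → s0
  read '1': s0 → s0
  read '0': s0 → s4
  read '1': s4 → s0
  read '1': s0 → s0
  end s0, rejected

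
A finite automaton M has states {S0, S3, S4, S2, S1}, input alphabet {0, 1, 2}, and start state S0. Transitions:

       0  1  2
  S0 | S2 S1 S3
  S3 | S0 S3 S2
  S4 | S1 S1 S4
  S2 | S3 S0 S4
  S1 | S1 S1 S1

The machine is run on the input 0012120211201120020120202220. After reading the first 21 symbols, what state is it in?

S1

start at S0
read '0': S0 → S2
read '0': S2 → S3
read '1': S3 → S3
read '2': S3 → S2
read '1': S2 → S0
read '2': S0 → S3
read '0': S3 → S0
read '2': S0 → S3
read '1': S3 → S3
read '1': S3 → S3
read '2': S3 → S2
read '0': S2 → S3
read '1': S3 → S3
read '1': S3 → S3
read '2': S3 → S2
read '0': S2 → S3
read '0': S3 → S0
read '2': S0 → S3
read '0': S3 → S0
read '1': S0 → S1
read '2': S1 → S1
After 21 symbols: S1.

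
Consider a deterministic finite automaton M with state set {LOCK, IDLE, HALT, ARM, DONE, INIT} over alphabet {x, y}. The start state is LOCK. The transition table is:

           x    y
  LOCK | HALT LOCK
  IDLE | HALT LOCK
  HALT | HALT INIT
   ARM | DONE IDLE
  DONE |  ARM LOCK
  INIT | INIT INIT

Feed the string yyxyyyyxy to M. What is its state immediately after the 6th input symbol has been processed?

INIT

LOCK → LOCK → LOCK → HALT → INIT → INIT → INIT
After 6 symbols: INIT.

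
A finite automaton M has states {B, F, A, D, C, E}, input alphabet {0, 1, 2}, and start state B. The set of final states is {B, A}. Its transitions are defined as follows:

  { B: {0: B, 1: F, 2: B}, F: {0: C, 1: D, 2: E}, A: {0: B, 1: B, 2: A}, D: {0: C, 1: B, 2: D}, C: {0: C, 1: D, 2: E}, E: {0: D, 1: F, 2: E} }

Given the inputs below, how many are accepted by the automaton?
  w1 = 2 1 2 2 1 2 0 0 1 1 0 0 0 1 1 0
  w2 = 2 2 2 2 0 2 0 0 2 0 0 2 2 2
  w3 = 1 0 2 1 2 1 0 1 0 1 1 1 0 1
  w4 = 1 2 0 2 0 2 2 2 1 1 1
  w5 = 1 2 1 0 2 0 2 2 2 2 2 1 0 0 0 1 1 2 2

w1: B → B → F → E → E → F → E → D → C → D → B → B → B → B → F → D → C  → end C, rejected
w2: B → B → B → B → B → B → B → B → B → B → B → B → B → B → B  → end B, accepted
w3: B → F → C → E → F → E → F → C → D → C → D → B → F → C → D  → end D, rejected
w4: B → F → E → D → D → C → E → E → E → F → D → B  → end B, accepted
w5: B → F → E → F → C → E → D → D → D → D → D → D → B → B → B → B → F → D → D → D  → end D, rejected

2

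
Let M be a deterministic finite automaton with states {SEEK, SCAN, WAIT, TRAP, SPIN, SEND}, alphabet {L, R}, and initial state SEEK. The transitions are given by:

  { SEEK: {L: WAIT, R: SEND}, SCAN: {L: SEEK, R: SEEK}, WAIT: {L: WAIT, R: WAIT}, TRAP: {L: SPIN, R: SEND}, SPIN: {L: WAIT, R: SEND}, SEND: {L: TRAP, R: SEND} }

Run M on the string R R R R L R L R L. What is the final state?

SEEK → SEND → SEND → SEND → SEND → TRAP → SEND → TRAP → SEND → TRAP

TRAP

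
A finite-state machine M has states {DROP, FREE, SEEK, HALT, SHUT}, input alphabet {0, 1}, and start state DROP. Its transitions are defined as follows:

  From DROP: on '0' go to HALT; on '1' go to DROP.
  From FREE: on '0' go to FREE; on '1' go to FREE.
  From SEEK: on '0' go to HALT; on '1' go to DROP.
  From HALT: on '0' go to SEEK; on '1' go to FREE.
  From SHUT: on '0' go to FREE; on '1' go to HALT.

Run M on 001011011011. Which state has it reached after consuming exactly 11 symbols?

FREE

DROP → HALT → SEEK → DROP → HALT → FREE → FREE → FREE → FREE → FREE → FREE → FREE
After 11 symbols: FREE.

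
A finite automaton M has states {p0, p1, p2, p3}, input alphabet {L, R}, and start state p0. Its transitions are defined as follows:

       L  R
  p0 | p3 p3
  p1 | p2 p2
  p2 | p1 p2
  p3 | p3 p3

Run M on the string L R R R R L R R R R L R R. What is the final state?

Trace: p0 -L-> p3 -R-> p3 -R-> p3 -R-> p3 -R-> p3 -L-> p3 -R-> p3 -R-> p3 -R-> p3 -R-> p3 -L-> p3 -R-> p3 -R-> p3

p3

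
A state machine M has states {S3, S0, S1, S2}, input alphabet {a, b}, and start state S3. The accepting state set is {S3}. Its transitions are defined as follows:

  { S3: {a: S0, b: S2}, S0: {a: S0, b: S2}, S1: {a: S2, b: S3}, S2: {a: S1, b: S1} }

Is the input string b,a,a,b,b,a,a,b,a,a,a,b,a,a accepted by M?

No

Trace: S3 -b-> S2 -a-> S1 -a-> S2 -b-> S1 -b-> S3 -a-> S0 -a-> S0 -b-> S2 -a-> S1 -a-> S2 -a-> S1 -b-> S3 -a-> S0 -a-> S0
End state S0 is not accepting.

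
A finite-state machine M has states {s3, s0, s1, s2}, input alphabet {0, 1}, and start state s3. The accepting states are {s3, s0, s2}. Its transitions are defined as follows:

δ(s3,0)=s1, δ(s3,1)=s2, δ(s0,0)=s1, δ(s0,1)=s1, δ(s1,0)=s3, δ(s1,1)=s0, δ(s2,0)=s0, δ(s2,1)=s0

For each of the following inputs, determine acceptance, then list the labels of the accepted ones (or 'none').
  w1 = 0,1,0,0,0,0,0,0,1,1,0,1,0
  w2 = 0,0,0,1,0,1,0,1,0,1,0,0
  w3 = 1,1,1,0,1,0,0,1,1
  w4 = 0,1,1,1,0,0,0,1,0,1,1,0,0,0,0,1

w1:
  start at s3
  read '0': s3 → s1
  read '1': s1 → s0
  read '0': s0 → s1
  read '0': s1 → s3
  read '0': s3 → s1
  read '0': s1 → s3
  read '0': s3 → s1
  read '0': s1 → s3
  read '1': s3 → s2
  read '1': s2 → s0
  read '0': s0 → s1
  read '1': s1 → s0
  read '0': s0 → s1
  end s1, rejected
w2:
  start at s3
  read '0': s3 → s1
  read '0': s1 → s3
  read '0': s3 → s1
  read '1': s1 → s0
  read '0': s0 → s1
  read '1': s1 → s0
  read '0': s0 → s1
  read '1': s1 → s0
  read '0': s0 → s1
  read '1': s1 → s0
  read '0': s0 → s1
  read '0': s1 → s3
  end s3, accepted
w3:
  start at s3
  read '1': s3 → s2
  read '1': s2 → s0
  read '1': s0 → s1
  read '0': s1 → s3
  read '1': s3 → s2
  read '0': s2 → s0
  read '0': s0 → s1
  read '1': s1 → s0
  read '1': s0 → s1
  end s1, rejected
w4:
  start at s3
  read '0': s3 → s1
  read '1': s1 → s0
  read '1': s0 → s1
  read '1': s1 → s0
  read '0': s0 → s1
  read '0': s1 → s3
  read '0': s3 → s1
  read '1': s1 → s0
  read '0': s0 → s1
  read '1': s1 → s0
  read '1': s0 → s1
  read '0': s1 → s3
  read '0': s3 → s1
  read '0': s1 → s3
  read '0': s3 → s1
  read '1': s1 → s0
  end s0, accepted

w2, w4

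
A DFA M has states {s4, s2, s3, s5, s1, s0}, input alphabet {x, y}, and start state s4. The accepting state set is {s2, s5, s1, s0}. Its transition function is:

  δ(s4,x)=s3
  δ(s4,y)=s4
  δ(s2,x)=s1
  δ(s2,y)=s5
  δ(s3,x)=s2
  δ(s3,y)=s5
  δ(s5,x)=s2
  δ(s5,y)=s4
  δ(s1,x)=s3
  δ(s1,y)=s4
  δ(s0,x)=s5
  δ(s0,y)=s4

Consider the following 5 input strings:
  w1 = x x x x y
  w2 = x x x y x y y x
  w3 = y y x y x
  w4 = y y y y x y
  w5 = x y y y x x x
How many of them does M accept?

4

w1: s4 → s3 → s2 → s1 → s3 → s5  → end s5, accepted
w2: s4 → s3 → s2 → s1 → s4 → s3 → s5 → s4 → s3  → end s3, rejected
w3: s4 → s4 → s4 → s3 → s5 → s2  → end s2, accepted
w4: s4 → s4 → s4 → s4 → s4 → s3 → s5  → end s5, accepted
w5: s4 → s3 → s5 → s4 → s4 → s3 → s2 → s1  → end s1, accepted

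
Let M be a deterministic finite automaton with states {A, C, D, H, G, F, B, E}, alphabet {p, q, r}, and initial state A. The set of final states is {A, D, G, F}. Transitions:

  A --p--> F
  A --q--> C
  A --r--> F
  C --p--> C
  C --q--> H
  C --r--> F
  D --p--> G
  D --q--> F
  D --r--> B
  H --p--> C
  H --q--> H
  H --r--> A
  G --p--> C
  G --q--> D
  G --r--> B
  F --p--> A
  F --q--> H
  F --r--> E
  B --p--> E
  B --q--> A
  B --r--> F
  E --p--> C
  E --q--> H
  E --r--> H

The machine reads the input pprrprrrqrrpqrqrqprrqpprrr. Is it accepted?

Trace: A -p-> F -p-> A -r-> F -r-> E -p-> C -r-> F -r-> E -r-> H -q-> H -r-> A -r-> F -p-> A -q-> C -r-> F -q-> H -r-> A -q-> C -p-> C -r-> F -r-> E -q-> H -p-> C -p-> C -r-> F -r-> E -r-> H
End state H is not accepting.

No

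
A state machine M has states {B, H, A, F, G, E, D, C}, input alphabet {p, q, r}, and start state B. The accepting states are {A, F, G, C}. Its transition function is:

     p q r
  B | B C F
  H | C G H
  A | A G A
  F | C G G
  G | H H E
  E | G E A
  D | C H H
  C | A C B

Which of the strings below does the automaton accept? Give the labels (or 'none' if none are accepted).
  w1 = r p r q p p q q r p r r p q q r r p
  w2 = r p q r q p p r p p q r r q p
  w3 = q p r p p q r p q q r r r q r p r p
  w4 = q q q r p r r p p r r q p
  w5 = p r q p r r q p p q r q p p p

w1, w3, w5

w1: B → F → C → B → C → A → A → G → H → H → C → B → F → C → C → C → B → F → C  → end C, accepted
w2: B → F → C → C → B → C → A → A → A → A → A → G → E → A → G → H  → end H, rejected
w3: B → C → A → A → A → A → G → E → G → H → G → E → A → A → G → E → G → E → G  → end G, accepted
w4: B → C → C → C → B → B → F → G → H → C → B → F → G → H  → end H, rejected
w5: B → B → F → G → H → H → H → G → H → C → C → B → C → A → A → A  → end A, accepted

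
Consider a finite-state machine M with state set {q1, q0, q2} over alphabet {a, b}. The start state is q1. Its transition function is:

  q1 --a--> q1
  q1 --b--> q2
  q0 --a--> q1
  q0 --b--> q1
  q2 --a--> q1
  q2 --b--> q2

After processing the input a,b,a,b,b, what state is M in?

q2

start at q1
read 'a': q1 → q1
read 'b': q1 → q2
read 'a': q2 → q1
read 'b': q1 → q2
read 'b': q2 → q2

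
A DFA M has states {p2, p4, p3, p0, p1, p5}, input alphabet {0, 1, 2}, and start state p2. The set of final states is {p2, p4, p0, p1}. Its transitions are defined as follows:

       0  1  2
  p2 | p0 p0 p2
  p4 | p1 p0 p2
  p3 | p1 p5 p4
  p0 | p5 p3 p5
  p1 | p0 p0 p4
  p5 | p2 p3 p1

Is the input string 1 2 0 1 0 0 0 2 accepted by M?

start at p2
read '1': p2 → p0
read '2': p0 → p5
read '0': p5 → p2
read '1': p2 → p0
read '0': p0 → p5
read '0': p5 → p2
read '0': p2 → p0
read '2': p0 → p5
End state p5 is not accepting.

No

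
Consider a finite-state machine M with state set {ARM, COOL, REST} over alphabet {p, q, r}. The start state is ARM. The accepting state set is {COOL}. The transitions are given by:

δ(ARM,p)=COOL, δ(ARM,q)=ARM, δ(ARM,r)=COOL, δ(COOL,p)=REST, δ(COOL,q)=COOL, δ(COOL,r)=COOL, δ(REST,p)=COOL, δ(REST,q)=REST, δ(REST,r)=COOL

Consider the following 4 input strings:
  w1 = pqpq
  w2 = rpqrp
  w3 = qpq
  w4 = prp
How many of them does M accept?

1

w1: ARM → COOL → COOL → REST → REST  → end REST, rejected
w2: ARM → COOL → REST → REST → COOL → REST  → end REST, rejected
w3: ARM → ARM → COOL → COOL  → end COOL, accepted
w4: ARM → COOL → COOL → REST  → end REST, rejected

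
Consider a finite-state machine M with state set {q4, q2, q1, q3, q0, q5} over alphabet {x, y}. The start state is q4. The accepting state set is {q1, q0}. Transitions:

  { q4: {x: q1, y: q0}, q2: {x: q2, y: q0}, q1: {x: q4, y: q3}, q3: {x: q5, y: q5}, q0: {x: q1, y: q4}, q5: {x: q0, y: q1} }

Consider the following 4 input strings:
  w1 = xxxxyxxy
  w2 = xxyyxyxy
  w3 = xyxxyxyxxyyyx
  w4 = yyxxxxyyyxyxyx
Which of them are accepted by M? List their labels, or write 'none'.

w1:
  start at q4
  read 'x': q4 → q1
  read 'x': q1 → q4
  read 'x': q4 → q1
  read 'x': q1 → q4
  read 'y': q4 → q0
  read 'x': q0 → q1
  read 'x': q1 → q4
  read 'y': q4 → q0
  end q0, accepted
w2:
  start at q4
  read 'x': q4 → q1
  read 'x': q1 → q4
  read 'y': q4 → q0
  read 'y': q0 → q4
  read 'x': q4 → q1
  read 'y': q1 → q3
  read 'x': q3 → q5
  read 'y': q5 → q1
  end q1, accepted
w3:
  start at q4
  read 'x': q4 → q1
  read 'y': q1 → q3
  read 'x': q3 → q5
  read 'x': q5 → q0
  read 'y': q0 → q4
  read 'x': q4 → q1
  read 'y': q1 → q3
  read 'x': q3 → q5
  read 'x': q5 → q0
  read 'y': q0 → q4
  read 'y': q4 → q0
  read 'y': q0 → q4
  read 'x': q4 → q1
  end q1, accepted
w4:
  start at q4
  read 'y': q4 → q0
  read 'y': q0 → q4
  read 'x': q4 → q1
  read 'x': q1 → q4
  read 'x': q4 → q1
  read 'x': q1 → q4
  read 'y': q4 → q0
  read 'y': q0 → q4
  read 'y': q4 → q0
  read 'x': q0 → q1
  read 'y': q1 → q3
  read 'x': q3 → q5
  read 'y': q5 → q1
  read 'x': q1 → q4
  end q4, rejected

w1, w2, w3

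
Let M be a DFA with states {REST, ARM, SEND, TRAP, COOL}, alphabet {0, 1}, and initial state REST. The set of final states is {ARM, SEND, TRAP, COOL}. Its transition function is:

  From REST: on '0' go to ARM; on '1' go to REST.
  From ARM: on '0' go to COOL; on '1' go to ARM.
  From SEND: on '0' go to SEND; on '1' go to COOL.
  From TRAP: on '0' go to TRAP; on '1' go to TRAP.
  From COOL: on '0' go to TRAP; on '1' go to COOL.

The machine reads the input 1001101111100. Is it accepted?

Yes

REST → REST → ARM → COOL → COOL → COOL → TRAP → TRAP → TRAP → TRAP → TRAP → TRAP → TRAP → TRAP
End state TRAP is accepting.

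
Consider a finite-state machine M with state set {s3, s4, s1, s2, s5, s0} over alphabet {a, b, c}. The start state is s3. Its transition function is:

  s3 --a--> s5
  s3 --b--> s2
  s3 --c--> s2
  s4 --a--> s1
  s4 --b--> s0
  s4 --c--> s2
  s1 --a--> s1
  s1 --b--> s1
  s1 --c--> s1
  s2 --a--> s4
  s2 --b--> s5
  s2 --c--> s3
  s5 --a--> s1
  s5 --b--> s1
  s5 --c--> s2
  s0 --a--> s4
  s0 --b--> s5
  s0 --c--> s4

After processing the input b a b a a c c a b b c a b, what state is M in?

s1

Trace: s3 -b-> s2 -a-> s4 -b-> s0 -a-> s4 -a-> s1 -c-> s1 -c-> s1 -a-> s1 -b-> s1 -b-> s1 -c-> s1 -a-> s1 -b-> s1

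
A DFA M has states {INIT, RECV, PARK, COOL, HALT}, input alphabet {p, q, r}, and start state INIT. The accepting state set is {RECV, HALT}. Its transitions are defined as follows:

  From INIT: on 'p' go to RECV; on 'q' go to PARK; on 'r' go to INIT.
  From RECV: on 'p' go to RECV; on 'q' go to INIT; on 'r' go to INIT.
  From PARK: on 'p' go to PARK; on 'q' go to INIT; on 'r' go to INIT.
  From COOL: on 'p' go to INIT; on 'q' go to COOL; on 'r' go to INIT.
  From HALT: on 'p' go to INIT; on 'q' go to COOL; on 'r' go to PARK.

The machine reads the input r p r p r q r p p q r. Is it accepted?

No

INIT → INIT → RECV → INIT → RECV → INIT → PARK → INIT → RECV → RECV → INIT → INIT
End state INIT is not accepting.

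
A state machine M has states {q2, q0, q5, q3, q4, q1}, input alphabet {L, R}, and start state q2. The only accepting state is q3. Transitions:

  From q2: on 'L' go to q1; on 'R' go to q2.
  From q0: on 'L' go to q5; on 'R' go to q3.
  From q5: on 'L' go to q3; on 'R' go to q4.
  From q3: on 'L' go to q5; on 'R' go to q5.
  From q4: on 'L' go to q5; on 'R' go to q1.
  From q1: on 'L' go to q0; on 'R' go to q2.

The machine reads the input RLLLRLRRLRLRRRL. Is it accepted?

Trace: q2 -R-> q2 -L-> q1 -L-> q0 -L-> q5 -R-> q4 -L-> q5 -R-> q4 -R-> q1 -L-> q0 -R-> q3 -L-> q5 -R-> q4 -R-> q1 -R-> q2 -L-> q1
End state q1 is not accepting.

No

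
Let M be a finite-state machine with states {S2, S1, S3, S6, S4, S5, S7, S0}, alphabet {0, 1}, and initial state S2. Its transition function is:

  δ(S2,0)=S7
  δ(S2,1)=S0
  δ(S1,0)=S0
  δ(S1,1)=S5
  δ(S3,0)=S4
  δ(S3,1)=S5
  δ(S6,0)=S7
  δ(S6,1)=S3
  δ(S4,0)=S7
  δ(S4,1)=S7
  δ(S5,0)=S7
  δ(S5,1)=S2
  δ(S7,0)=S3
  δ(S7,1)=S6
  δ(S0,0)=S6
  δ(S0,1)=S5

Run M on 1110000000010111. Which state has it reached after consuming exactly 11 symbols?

S2 → S0 → S5 → S2 → S7 → S3 → S4 → S7 → S3 → S4 → S7 → S3
After 11 symbols: S3.

S3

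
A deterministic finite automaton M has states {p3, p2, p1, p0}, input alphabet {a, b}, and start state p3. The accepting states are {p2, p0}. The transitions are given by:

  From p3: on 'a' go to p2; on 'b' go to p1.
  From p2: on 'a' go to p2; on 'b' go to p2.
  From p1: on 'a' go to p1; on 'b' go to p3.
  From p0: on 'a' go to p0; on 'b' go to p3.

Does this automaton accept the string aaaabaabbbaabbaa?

start at p3
read 'a': p3 → p2
read 'a': p2 → p2
read 'a': p2 → p2
read 'a': p2 → p2
read 'b': p2 → p2
read 'a': p2 → p2
read 'a': p2 → p2
read 'b': p2 → p2
read 'b': p2 → p2
read 'b': p2 → p2
read 'a': p2 → p2
read 'a': p2 → p2
read 'b': p2 → p2
read 'b': p2 → p2
read 'a': p2 → p2
read 'a': p2 → p2
End state p2 is accepting.

Yes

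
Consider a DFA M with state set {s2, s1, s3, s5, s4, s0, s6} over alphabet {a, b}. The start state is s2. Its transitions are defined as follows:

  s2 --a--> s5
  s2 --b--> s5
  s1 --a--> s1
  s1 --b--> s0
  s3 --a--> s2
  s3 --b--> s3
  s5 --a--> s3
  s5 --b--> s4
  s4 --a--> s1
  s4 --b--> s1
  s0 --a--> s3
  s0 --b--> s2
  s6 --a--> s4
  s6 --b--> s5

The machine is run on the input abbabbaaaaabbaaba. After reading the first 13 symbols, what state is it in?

Trace: s2 -a-> s5 -b-> s4 -b-> s1 -a-> s1 -b-> s0 -b-> s2 -a-> s5 -a-> s3 -a-> s2 -a-> s5 -a-> s3 -b-> s3 -b-> s3
After 13 symbols: s3.

s3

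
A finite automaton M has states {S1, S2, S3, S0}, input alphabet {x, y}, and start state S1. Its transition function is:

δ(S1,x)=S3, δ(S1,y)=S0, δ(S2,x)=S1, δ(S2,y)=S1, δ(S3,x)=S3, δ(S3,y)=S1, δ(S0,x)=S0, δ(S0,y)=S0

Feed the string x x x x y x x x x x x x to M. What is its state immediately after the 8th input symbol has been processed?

S1 → S3 → S3 → S3 → S3 → S1 → S3 → S3 → S3
After 8 symbols: S3.

S3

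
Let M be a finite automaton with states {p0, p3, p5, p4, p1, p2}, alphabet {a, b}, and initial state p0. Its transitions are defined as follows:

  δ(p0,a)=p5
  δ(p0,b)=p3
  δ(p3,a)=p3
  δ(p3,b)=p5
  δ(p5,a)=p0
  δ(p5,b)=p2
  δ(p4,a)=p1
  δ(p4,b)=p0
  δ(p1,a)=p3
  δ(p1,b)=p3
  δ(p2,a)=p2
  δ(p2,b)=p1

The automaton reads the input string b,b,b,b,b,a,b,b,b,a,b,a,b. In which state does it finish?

p0 → p3 → p5 → p2 → p1 → p3 → p3 → p5 → p2 → p1 → p3 → p5 → p0 → p3

p3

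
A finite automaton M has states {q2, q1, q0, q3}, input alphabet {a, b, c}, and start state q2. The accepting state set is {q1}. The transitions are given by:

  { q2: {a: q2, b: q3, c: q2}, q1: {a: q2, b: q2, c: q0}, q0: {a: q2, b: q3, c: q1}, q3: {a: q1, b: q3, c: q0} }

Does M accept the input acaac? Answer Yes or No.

start at q2
read 'a': q2 → q2
read 'c': q2 → q2
read 'a': q2 → q2
read 'a': q2 → q2
read 'c': q2 → q2
End state q2 is not accepting.

No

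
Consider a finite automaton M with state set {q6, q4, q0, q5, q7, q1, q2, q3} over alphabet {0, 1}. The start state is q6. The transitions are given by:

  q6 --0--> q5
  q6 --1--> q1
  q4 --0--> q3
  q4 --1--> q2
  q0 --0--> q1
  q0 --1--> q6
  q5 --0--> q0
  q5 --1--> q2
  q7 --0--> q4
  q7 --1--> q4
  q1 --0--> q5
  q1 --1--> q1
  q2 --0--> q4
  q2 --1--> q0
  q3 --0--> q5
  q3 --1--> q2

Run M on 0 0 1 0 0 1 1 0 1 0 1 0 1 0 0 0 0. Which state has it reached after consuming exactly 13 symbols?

q2

q6 → q5 → q0 → q6 → q5 → q0 → q6 → q1 → q5 → q2 → q4 → q2 → q4 → q2
After 13 symbols: q2.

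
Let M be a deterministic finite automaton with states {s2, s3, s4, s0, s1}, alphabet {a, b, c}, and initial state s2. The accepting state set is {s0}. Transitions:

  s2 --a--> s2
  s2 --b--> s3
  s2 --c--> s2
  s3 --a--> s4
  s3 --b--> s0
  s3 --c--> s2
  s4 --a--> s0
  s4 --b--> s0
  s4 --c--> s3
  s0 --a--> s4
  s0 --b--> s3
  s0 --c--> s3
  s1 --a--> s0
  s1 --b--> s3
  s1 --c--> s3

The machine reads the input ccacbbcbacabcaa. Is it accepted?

Trace: s2 -c-> s2 -c-> s2 -a-> s2 -c-> s2 -b-> s3 -b-> s0 -c-> s3 -b-> s0 -a-> s4 -c-> s3 -a-> s4 -b-> s0 -c-> s3 -a-> s4 -a-> s0
End state s0 is accepting.

Yes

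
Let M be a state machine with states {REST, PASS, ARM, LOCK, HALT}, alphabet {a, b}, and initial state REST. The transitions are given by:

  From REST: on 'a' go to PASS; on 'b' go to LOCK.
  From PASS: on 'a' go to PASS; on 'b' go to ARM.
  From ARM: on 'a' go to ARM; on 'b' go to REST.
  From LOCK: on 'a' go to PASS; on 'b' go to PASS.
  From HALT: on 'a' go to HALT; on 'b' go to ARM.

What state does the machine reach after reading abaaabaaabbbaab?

ARM

Trace: REST -a-> PASS -b-> ARM -a-> ARM -a-> ARM -a-> ARM -b-> REST -a-> PASS -a-> PASS -a-> PASS -b-> ARM -b-> REST -b-> LOCK -a-> PASS -a-> PASS -b-> ARM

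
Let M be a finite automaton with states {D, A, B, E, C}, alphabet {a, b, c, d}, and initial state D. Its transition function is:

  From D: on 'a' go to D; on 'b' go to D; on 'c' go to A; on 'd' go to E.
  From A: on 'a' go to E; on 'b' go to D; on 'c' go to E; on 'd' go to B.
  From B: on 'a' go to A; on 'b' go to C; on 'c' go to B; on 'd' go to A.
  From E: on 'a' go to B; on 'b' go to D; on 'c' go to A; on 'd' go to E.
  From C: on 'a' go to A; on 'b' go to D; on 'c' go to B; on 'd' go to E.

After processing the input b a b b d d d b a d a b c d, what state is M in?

start at D
read 'b': D → D
read 'a': D → D
read 'b': D → D
read 'b': D → D
read 'd': D → E
read 'd': E → E
read 'd': E → E
read 'b': E → D
read 'a': D → D
read 'd': D → E
read 'a': E → B
read 'b': B → C
read 'c': C → B
read 'd': B → A

A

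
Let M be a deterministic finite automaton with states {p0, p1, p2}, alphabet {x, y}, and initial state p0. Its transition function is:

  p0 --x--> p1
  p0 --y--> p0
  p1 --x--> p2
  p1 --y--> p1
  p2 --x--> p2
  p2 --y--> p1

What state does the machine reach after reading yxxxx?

p0 → p0 → p1 → p2 → p2 → p2

p2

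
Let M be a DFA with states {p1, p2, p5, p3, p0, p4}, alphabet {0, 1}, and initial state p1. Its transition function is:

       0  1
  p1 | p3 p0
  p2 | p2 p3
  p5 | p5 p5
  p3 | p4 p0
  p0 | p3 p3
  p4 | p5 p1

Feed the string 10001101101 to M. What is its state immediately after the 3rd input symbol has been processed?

Trace: p1 -1-> p0 -0-> p3 -0-> p4
After 3 symbols: p4.

p4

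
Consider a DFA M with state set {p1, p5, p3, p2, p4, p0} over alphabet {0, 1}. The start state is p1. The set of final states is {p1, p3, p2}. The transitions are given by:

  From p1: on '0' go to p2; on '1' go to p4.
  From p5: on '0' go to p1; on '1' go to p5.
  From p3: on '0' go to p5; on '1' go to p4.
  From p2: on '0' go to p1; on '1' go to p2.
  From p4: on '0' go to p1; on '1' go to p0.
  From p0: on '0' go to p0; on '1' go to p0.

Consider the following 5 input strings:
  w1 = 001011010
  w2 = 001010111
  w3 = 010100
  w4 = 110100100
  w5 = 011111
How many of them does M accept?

w1: Trace: p1 -0-> p2 -0-> p1 -1-> p4 -0-> p1 -1-> p4 -1-> p0 -0-> p0 -1-> p0 -0-> p0  → end p0, rejected
w2: Trace: p1 -0-> p2 -0-> p1 -1-> p4 -0-> p1 -1-> p4 -0-> p1 -1-> p4 -1-> p0 -1-> p0  → end p0, rejected
w3: Trace: p1 -0-> p2 -1-> p2 -0-> p1 -1-> p4 -0-> p1 -0-> p2  → end p2, accepted
w4: Trace: p1 -1-> p4 -1-> p0 -0-> p0 -1-> p0 -0-> p0 -0-> p0 -1-> p0 -0-> p0 -0-> p0  → end p0, rejected
w5: Trace: p1 -0-> p2 -1-> p2 -1-> p2 -1-> p2 -1-> p2 -1-> p2  → end p2, accepted

2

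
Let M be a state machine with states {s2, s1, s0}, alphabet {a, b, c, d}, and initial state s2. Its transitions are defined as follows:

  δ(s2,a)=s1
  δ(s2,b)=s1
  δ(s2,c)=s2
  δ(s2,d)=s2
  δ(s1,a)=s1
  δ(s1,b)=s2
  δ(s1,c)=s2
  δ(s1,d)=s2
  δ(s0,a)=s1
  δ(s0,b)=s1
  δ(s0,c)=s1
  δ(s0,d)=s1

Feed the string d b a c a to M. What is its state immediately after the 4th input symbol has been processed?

s2

s2 → s2 → s1 → s1 → s2
After 4 symbols: s2.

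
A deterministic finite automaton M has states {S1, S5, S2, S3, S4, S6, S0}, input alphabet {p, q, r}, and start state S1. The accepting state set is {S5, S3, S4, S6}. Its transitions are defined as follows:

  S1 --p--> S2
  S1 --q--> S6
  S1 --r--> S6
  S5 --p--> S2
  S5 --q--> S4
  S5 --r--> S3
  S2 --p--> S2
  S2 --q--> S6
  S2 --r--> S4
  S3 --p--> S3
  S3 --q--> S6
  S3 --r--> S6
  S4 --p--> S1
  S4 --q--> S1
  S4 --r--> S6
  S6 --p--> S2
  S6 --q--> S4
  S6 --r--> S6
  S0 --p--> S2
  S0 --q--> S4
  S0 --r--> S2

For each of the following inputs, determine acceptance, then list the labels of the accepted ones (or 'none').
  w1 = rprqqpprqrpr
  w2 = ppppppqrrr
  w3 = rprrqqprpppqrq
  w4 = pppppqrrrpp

w1, w2, w3

w1:
  start at S1
  read 'r': S1 → S6
  read 'p': S6 → S2
  read 'r': S2 → S4
  read 'q': S4 → S1
  read 'q': S1 → S6
  read 'p': S6 → S2
  read 'p': S2 → S2
  read 'r': S2 → S4
  read 'q': S4 → S1
  read 'r': S1 → S6
  read 'p': S6 → S2
  read 'r': S2 → S4
  end S4, accepted
w2:
  start at S1
  read 'p': S1 → S2
  read 'p': S2 → S2
  read 'p': S2 → S2
  read 'p': S2 → S2
  read 'p': S2 → S2
  read 'p': S2 → S2
  read 'q': S2 → S6
  read 'r': S6 → S6
  read 'r': S6 → S6
  read 'r': S6 → S6
  end S6, accepted
w3:
  start at S1
  read 'r': S1 → S6
  read 'p': S6 → S2
  read 'r': S2 → S4
  read 'r': S4 → S6
  read 'q': S6 → S4
  read 'q': S4 → S1
  read 'p': S1 → S2
  read 'r': S2 → S4
  read 'p': S4 → S1
  read 'p': S1 → S2
  read 'p': S2 → S2
  read 'q': S2 → S6
  read 'r': S6 → S6
  read 'q': S6 → S4
  end S4, accepted
w4:
  start at S1
  read 'p': S1 → S2
  read 'p': S2 → S2
  read 'p': S2 → S2
  read 'p': S2 → S2
  read 'p': S2 → S2
  read 'q': S2 → S6
  read 'r': S6 → S6
  read 'r': S6 → S6
  read 'r': S6 → S6
  read 'p': S6 → S2
  read 'p': S2 → S2
  end S2, rejected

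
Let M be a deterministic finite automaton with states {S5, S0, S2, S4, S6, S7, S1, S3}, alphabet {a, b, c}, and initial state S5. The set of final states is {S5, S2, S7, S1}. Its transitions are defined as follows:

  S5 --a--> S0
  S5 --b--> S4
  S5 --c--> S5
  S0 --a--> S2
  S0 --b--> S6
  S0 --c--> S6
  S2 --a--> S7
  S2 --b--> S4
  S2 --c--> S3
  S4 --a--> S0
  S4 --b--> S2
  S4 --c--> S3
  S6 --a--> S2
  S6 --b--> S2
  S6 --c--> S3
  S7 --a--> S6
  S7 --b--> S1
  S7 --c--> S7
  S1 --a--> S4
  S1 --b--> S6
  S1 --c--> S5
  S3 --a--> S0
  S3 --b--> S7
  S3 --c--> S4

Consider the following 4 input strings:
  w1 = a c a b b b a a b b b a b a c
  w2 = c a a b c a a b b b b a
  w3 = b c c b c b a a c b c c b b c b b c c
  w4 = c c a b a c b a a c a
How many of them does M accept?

w1: S5 → S0 → S6 → S2 → S4 → S2 → S4 → S0 → S2 → S4 → S2 → S4 → S0 → S6 → S2 → S3  → end S3, rejected
w2: S5 → S5 → S0 → S2 → S4 → S3 → S0 → S2 → S4 → S2 → S4 → S2 → S7  → end S7, accepted
w3: S5 → S4 → S3 → S4 → S2 → S3 → S7 → S6 → S2 → S3 → S7 → S7 → S7 → S1 → S6 → S3 → S7 → S1 → S5 → S5  → end S5, accepted
w4: S5 → S5 → S5 → S0 → S6 → S2 → S3 → S7 → S6 → S2 → S3 → S0  → end S0, rejected

2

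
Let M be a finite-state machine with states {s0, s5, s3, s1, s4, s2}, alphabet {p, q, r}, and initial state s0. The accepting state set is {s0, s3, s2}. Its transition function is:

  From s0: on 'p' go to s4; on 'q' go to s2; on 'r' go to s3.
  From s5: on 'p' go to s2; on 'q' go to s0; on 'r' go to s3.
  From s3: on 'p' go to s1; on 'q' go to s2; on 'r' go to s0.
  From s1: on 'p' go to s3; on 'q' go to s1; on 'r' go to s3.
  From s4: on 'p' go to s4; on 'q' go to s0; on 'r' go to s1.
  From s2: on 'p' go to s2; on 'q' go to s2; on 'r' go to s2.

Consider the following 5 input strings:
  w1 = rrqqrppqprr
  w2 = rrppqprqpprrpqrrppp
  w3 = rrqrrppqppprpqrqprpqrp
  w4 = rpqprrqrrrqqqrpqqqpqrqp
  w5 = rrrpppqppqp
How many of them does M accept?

w1: s0 → s3 → s0 → s2 → s2 → s2 → s2 → s2 → s2 → s2 → s2 → s2  → end s2, accepted
w2: s0 → s3 → s0 → s4 → s4 → s0 → s4 → s1 → s1 → s3 → s1 → s3 → s0 → s4 → s0 → s3 → s0 → s4 → s4 → s4  → end s4, rejected
w3: s0 → s3 → s0 → s2 → s2 → s2 → s2 → s2 → s2 → s2 → s2 → s2 → s2 → s2 → s2 → s2 → s2 → s2 → s2 → s2 → s2 → s2 → s2  → end s2, accepted
w4: s0 → s3 → s1 → s1 → s3 → s0 → s3 → s2 → s2 → s2 → s2 → s2 → s2 → s2 → s2 → s2 → s2 → s2 → s2 → s2 → s2 → s2 → s2 → s2  → end s2, accepted
w5: s0 → s3 → s0 → s3 → s1 → s3 → s1 → s1 → s3 → s1 → s1 → s3  → end s3, accepted

4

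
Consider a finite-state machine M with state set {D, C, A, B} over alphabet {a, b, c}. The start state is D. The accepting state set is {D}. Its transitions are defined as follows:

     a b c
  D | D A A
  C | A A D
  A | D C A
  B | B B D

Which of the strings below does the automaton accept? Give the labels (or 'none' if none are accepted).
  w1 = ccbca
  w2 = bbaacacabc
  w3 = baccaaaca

w1, w3

w1: D → A → A → C → D → D  → end D, accepted
w2: D → A → C → A → D → A → D → A → D → A → A  → end A, rejected
w3: D → A → D → A → A → D → D → D → A → D  → end D, accepted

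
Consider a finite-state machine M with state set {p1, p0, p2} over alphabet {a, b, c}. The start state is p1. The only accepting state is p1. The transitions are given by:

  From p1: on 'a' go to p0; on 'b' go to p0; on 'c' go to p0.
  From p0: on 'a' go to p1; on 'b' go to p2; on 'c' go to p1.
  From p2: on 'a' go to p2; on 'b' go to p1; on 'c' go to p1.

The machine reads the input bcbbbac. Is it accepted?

p1 → p0 → p1 → p0 → p2 → p1 → p0 → p1
End state p1 is accepting.

Yes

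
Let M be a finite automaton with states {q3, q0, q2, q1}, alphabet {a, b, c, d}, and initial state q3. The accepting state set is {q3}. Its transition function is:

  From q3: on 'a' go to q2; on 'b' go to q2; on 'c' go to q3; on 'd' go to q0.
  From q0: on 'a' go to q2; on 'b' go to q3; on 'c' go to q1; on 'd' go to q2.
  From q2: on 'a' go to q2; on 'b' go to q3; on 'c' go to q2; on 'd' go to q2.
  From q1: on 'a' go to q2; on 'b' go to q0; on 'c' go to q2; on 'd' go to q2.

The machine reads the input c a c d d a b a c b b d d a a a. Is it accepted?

q3 → q3 → q2 → q2 → q2 → q2 → q2 → q3 → q2 → q2 → q3 → q2 → q2 → q2 → q2 → q2 → q2
End state q2 is not accepting.

No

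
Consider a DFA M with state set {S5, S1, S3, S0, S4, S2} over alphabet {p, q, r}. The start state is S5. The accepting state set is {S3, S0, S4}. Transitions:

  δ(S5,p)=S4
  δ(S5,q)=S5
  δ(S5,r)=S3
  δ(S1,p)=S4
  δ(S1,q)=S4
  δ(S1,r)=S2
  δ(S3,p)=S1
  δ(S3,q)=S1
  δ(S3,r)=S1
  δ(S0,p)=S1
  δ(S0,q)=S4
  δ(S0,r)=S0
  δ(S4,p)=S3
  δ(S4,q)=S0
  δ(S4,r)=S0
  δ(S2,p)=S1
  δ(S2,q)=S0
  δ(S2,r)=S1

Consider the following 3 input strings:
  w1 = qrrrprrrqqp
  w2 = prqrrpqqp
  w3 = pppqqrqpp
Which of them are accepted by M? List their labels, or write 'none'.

w1

w1: Trace: S5 -q-> S5 -r-> S3 -r-> S1 -r-> S2 -p-> S1 -r-> S2 -r-> S1 -r-> S2 -q-> S0 -q-> S4 -p-> S3  → end S3, accepted
w2: Trace: S5 -p-> S4 -r-> S0 -q-> S4 -r-> S0 -r-> S0 -p-> S1 -q-> S4 -q-> S0 -p-> S1  → end S1, rejected
w3: Trace: S5 -p-> S4 -p-> S3 -p-> S1 -q-> S4 -q-> S0 -r-> S0 -q-> S4 -p-> S3 -p-> S1  → end S1, rejected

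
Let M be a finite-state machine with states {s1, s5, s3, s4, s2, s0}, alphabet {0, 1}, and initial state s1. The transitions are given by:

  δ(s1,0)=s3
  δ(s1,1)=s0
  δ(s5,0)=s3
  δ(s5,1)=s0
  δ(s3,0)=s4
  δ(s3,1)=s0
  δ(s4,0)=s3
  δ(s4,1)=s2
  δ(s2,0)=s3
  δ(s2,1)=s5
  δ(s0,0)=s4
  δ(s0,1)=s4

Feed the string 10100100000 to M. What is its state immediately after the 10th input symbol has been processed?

s4

Trace: s1 -1-> s0 -0-> s4 -1-> s2 -0-> s3 -0-> s4 -1-> s2 -0-> s3 -0-> s4 -0-> s3 -0-> s4
After 10 symbols: s4.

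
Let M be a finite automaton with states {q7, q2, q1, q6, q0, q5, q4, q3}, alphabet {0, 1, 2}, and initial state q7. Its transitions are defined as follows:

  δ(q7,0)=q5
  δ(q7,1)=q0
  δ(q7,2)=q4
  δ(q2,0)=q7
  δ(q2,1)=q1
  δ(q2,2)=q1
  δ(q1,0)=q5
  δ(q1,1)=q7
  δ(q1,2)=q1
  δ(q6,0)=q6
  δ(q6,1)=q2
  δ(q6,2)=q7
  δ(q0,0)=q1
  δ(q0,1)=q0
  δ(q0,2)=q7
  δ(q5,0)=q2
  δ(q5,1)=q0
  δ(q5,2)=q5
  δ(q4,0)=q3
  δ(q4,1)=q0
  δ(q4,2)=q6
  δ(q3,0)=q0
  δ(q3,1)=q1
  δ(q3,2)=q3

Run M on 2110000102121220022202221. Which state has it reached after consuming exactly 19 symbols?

Trace: q7 -2-> q4 -1-> q0 -1-> q0 -0-> q1 -0-> q5 -0-> q2 -0-> q7 -1-> q0 -0-> q1 -2-> q1 -1-> q7 -2-> q4 -1-> q0 -2-> q7 -2-> q4 -0-> q3 -0-> q0 -2-> q7 -2-> q4
After 19 symbols: q4.

q4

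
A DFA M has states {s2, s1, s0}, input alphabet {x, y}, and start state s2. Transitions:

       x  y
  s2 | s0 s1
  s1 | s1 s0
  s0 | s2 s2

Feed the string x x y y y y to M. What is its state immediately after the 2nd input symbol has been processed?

start at s2
read 'x': s2 → s0
read 'x': s0 → s2
After 2 symbols: s2.

s2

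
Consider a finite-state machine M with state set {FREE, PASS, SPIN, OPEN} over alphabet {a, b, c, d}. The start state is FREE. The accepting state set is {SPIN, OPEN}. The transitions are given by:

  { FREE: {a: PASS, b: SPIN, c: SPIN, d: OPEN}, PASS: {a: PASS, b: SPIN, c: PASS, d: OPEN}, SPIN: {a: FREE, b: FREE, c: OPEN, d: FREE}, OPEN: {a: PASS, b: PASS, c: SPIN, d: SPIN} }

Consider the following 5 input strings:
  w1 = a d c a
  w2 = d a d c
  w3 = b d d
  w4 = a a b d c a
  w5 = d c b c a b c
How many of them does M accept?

3

w1: FREE → PASS → OPEN → SPIN → FREE  → end FREE, rejected
w2: FREE → OPEN → PASS → OPEN → SPIN  → end SPIN, accepted
w3: FREE → SPIN → FREE → OPEN  → end OPEN, accepted
w4: FREE → PASS → PASS → SPIN → FREE → SPIN → FREE  → end FREE, rejected
w5: FREE → OPEN → SPIN → FREE → SPIN → FREE → SPIN → OPEN  → end OPEN, accepted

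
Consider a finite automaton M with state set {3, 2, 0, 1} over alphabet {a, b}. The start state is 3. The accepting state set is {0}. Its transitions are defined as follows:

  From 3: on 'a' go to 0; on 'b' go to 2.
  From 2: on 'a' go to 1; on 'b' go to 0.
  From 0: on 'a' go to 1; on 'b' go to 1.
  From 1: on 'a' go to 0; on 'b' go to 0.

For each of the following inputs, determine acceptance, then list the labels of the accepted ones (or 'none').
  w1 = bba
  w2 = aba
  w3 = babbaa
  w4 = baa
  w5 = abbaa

w1:
  start at 3
  read 'b': 3 → 2
  read 'b': 2 → 0
  read 'a': 0 → 1
  end 1, rejected
w2:
  start at 3
  read 'a': 3 → 0
  read 'b': 0 → 1
  read 'a': 1 → 0
  end 0, accepted
w3:
  start at 3
  read 'b': 3 → 2
  read 'a': 2 → 1
  read 'b': 1 → 0
  read 'b': 0 → 1
  read 'a': 1 → 0
  read 'a': 0 → 1
  end 1, rejected
w4:
  start at 3
  read 'b': 3 → 2
  read 'a': 2 → 1
  read 'a': 1 → 0
  end 0, accepted
w5:
  start at 3
  read 'a': 3 → 0
  read 'b': 0 → 1
  read 'b': 1 → 0
  read 'a': 0 → 1
  read 'a': 1 → 0
  end 0, accepted

w2, w4, w5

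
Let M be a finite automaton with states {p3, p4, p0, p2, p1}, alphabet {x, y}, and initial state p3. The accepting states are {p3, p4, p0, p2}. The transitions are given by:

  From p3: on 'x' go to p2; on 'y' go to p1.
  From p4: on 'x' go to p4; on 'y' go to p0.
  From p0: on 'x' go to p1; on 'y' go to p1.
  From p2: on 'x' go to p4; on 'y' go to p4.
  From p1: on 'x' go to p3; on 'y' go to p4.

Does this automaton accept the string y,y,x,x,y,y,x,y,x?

p3 → p1 → p4 → p4 → p4 → p0 → p1 → p3 → p1 → p3
End state p3 is accepting.

Yes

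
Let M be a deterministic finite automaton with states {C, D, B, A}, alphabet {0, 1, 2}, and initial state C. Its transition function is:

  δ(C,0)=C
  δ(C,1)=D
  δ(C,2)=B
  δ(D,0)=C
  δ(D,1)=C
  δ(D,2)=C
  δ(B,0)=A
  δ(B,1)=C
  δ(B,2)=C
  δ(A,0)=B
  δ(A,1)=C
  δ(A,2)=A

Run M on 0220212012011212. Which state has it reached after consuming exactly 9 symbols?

C

Trace: C -0-> C -2-> B -2-> C -0-> C -2-> B -1-> C -2-> B -0-> A -1-> C
After 9 symbols: C.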